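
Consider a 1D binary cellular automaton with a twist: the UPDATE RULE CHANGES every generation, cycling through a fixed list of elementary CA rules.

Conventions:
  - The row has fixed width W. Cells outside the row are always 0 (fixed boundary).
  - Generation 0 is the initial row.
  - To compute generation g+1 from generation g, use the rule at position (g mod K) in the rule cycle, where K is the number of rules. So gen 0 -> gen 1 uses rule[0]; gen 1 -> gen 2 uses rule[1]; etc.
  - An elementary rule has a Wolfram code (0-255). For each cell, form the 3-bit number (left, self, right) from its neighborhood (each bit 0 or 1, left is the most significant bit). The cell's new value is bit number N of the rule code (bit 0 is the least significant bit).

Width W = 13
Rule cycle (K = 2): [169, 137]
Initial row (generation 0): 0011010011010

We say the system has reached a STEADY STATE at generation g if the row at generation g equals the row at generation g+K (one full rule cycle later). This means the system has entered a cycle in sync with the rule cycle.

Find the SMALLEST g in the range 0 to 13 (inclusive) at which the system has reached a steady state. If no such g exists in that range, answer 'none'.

Answer: none

Derivation:
Gen 0: 0011010011010
Gen 1 (rule 169): 1010100010100
Gen 2 (rule 137): 0000001000001
Gen 3 (rule 169): 1111100011100
Gen 4 (rule 137): 1111001011001
Gen 5 (rule 169): 1110000110000
Gen 6 (rule 137): 1100110100111
Gen 7 (rule 169): 1000101000110
Gen 8 (rule 137): 0010000010100
Gen 9 (rule 169): 1000111001001
Gen 10 (rule 137): 0010110000000
Gen 11 (rule 169): 1001100111111
Gen 12 (rule 137): 0001000111110
Gen 13 (rule 169): 1100010111100
Gen 14 (rule 137): 1001000111001
Gen 15 (rule 169): 0000010110000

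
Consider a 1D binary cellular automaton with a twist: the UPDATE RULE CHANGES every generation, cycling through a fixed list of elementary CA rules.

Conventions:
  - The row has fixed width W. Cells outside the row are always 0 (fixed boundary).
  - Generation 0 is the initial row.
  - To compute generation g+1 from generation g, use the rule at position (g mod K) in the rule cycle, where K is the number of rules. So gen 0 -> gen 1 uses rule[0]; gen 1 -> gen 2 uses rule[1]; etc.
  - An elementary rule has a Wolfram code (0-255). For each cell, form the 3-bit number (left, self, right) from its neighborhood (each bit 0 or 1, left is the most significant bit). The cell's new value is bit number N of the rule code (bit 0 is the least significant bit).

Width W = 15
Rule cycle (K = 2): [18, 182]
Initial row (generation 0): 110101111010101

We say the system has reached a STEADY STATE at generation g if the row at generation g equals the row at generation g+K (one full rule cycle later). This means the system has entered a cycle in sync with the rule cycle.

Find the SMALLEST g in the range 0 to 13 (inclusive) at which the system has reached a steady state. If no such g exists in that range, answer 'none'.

Answer: 1

Derivation:
Gen 0: 110101111010101
Gen 1 (rule 18): 000000000000000
Gen 2 (rule 182): 000000000000000
Gen 3 (rule 18): 000000000000000
Gen 4 (rule 182): 000000000000000
Gen 5 (rule 18): 000000000000000
Gen 6 (rule 182): 000000000000000
Gen 7 (rule 18): 000000000000000
Gen 8 (rule 182): 000000000000000
Gen 9 (rule 18): 000000000000000
Gen 10 (rule 182): 000000000000000
Gen 11 (rule 18): 000000000000000
Gen 12 (rule 182): 000000000000000
Gen 13 (rule 18): 000000000000000
Gen 14 (rule 182): 000000000000000
Gen 15 (rule 18): 000000000000000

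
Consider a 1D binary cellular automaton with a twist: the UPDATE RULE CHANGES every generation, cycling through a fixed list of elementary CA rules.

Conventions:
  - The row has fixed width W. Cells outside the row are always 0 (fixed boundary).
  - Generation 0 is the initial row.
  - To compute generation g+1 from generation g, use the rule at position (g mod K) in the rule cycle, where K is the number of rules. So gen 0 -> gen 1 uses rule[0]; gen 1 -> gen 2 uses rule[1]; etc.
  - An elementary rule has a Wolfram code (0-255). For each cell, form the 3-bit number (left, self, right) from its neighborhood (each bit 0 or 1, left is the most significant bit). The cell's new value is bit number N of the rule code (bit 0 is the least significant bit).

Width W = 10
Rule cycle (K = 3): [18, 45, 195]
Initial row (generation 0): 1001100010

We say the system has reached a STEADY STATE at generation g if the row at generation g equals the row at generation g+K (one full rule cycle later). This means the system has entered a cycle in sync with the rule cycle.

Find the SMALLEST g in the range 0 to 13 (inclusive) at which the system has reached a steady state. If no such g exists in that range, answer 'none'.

Answer: 4

Derivation:
Gen 0: 1001100010
Gen 1 (rule 18): 0110010101
Gen 2 (rule 45): 0100011111
Gen 3 (rule 195): 1001101111
Gen 4 (rule 18): 0110000000
Gen 5 (rule 45): 0100111111
Gen 6 (rule 195): 1001011111
Gen 7 (rule 18): 0110000000
Gen 8 (rule 45): 0100111111
Gen 9 (rule 195): 1001011111
Gen 10 (rule 18): 0110000000
Gen 11 (rule 45): 0100111111
Gen 12 (rule 195): 1001011111
Gen 13 (rule 18): 0110000000
Gen 14 (rule 45): 0100111111
Gen 15 (rule 195): 1001011111
Gen 16 (rule 18): 0110000000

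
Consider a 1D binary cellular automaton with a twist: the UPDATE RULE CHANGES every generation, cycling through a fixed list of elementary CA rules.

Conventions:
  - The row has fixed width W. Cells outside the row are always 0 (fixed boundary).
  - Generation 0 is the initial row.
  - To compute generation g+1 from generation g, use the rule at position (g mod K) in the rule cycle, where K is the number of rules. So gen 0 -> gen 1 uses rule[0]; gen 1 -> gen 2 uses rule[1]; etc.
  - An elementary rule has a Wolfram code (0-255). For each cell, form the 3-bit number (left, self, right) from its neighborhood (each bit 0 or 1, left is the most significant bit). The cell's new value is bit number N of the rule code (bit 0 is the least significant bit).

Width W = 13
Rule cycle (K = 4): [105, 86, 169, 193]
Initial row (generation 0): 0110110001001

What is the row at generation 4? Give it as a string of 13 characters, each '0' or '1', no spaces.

Gen 0: 0110110001001
Gen 1 (rule 105): 0111110100000
Gen 2 (rule 86): 1000010110000
Gen 3 (rule 169): 0011001100111
Gen 4 (rule 193): 1001000100011

Answer: 1001000100011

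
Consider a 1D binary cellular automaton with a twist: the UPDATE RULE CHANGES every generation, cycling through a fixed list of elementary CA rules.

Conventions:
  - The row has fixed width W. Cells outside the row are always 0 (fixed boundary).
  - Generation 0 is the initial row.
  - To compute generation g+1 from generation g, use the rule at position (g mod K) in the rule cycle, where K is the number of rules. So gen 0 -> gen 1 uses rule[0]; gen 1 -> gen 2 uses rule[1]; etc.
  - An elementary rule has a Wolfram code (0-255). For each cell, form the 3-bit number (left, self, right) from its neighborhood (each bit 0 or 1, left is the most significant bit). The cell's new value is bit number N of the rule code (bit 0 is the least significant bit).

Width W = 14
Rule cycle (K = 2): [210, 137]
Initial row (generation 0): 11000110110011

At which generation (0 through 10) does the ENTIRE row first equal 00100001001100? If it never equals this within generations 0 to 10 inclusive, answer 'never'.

Gen 0: 11000110110011
Gen 1 (rule 210): 01101010011101
Gen 2 (rule 137): 01000000011000
Gen 3 (rule 210): 10100000101100
Gen 4 (rule 137): 00001110001001
Gen 5 (rule 210): 00010111010110
Gen 6 (rule 137): 11000110000100
Gen 7 (rule 210): 01101011001010
Gen 8 (rule 137): 01000010000000
Gen 9 (rule 210): 10100101000000
Gen 10 (rule 137): 00000000011111

Answer: never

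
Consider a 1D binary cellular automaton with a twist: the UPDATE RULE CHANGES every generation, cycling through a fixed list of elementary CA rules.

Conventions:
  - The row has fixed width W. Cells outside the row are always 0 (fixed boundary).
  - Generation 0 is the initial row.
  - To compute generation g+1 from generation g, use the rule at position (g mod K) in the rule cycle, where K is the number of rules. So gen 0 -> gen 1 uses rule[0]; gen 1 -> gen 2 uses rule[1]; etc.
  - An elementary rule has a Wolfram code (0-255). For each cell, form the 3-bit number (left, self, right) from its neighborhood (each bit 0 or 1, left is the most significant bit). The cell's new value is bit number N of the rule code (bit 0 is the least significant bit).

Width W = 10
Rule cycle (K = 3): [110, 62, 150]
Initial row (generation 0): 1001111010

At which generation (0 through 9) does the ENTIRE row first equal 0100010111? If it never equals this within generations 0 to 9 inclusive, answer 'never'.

Gen 0: 1001111010
Gen 1 (rule 110): 1011001110
Gen 2 (rule 62): 1110111001
Gen 3 (rule 150): 0100010111
Gen 4 (rule 110): 1100111101
Gen 5 (rule 62): 1011100011
Gen 6 (rule 150): 1001010100
Gen 7 (rule 110): 1011111100
Gen 8 (rule 62): 1110000010
Gen 9 (rule 150): 0101000111

Answer: 3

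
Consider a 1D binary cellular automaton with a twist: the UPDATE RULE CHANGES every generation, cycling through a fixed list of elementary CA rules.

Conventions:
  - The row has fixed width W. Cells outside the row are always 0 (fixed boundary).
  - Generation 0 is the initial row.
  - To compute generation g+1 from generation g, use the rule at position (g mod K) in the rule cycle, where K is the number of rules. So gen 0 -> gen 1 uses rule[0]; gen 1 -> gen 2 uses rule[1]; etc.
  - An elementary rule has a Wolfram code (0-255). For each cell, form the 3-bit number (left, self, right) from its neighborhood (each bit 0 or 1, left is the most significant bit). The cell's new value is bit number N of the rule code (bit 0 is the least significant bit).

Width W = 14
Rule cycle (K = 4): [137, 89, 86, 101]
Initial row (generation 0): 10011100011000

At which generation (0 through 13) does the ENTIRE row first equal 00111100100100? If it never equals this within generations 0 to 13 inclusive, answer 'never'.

Answer: never

Derivation:
Gen 0: 10011100011000
Gen 1 (rule 137): 00011001010011
Gen 2 (rule 89): 11011100001011
Gen 3 (rule 86): 01000110011001
Gen 4 (rule 101): 01010010001001
Gen 5 (rule 137): 00000000100000
Gen 6 (rule 89): 11111110011111
Gen 7 (rule 86): 00000011100001
Gen 8 (rule 101): 11111000101101
Gen 9 (rule 137): 11110010001000
Gen 10 (rule 89): 10011001100111
Gen 11 (rule 86): 11101110111001
Gen 12 (rule 101): 00110011001001
Gen 13 (rule 137): 10100010000000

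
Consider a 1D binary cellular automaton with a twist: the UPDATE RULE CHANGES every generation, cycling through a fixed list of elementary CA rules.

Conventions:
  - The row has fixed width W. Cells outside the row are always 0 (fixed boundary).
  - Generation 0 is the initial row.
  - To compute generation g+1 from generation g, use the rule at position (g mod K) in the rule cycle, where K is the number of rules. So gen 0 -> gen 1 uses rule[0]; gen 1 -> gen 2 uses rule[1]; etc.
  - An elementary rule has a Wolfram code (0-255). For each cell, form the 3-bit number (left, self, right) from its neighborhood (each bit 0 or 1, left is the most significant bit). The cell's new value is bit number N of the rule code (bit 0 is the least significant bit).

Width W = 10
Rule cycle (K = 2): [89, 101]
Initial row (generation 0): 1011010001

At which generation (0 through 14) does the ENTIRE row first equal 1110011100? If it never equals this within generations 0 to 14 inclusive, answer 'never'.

Gen 0: 1011010001
Gen 1 (rule 89): 0011001100
Gen 2 (rule 101): 1001000101
Gen 3 (rule 89): 0100110000
Gen 4 (rule 101): 0100010111
Gen 5 (rule 89): 0011000101
Gen 6 (rule 101): 1001010111
Gen 7 (rule 89): 0100000101
Gen 8 (rule 101): 0101110111
Gen 9 (rule 89): 0001010101
Gen 10 (rule 101): 1101111111
Gen 11 (rule 89): 1101000001
Gen 12 (rule 101): 0111011101
Gen 13 (rule 89): 0101010100
Gen 14 (rule 101): 0111111101

Answer: never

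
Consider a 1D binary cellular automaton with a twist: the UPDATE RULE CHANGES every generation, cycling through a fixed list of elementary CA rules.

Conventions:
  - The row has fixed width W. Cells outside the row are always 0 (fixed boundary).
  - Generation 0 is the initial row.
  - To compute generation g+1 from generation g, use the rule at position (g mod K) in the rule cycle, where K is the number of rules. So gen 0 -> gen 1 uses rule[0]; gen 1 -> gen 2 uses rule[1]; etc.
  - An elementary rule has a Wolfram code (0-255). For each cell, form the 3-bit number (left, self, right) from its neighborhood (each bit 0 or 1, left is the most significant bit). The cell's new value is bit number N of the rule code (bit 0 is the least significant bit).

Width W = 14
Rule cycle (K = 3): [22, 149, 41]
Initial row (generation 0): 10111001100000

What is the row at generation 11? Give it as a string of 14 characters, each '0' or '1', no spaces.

Gen 0: 10111001100000
Gen 1 (rule 22): 10000110010000
Gen 2 (rule 149): 11110001011111
Gen 3 (rule 41): 10000100110000
Gen 4 (rule 22): 11001111001000
Gen 5 (rule 149): 00100110101111
Gen 6 (rule 41): 10000101011000
Gen 7 (rule 22): 11001101000100
Gen 8 (rule 149): 00100001110111
Gen 9 (rule 41): 10001101001100
Gen 10 (rule 22): 11010001110010
Gen 11 (rule 149): 00011100101011

Answer: 00011100101011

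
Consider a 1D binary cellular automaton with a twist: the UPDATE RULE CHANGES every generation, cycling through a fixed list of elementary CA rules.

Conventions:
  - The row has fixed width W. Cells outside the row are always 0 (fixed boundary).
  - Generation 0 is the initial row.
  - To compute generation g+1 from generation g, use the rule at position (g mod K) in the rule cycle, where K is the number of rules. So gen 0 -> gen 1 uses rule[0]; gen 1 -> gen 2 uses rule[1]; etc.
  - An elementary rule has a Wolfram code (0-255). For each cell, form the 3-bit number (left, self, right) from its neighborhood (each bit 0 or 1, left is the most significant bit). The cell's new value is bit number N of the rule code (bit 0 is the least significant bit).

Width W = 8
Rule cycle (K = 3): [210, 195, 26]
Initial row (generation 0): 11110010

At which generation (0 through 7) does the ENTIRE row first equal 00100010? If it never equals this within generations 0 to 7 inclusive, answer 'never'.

Gen 0: 11110010
Gen 1 (rule 210): 01111101
Gen 2 (rule 195): 10111100
Gen 3 (rule 26): 00100010
Gen 4 (rule 210): 01010101
Gen 5 (rule 195): 10000000
Gen 6 (rule 26): 01000000
Gen 7 (rule 210): 10100000

Answer: 3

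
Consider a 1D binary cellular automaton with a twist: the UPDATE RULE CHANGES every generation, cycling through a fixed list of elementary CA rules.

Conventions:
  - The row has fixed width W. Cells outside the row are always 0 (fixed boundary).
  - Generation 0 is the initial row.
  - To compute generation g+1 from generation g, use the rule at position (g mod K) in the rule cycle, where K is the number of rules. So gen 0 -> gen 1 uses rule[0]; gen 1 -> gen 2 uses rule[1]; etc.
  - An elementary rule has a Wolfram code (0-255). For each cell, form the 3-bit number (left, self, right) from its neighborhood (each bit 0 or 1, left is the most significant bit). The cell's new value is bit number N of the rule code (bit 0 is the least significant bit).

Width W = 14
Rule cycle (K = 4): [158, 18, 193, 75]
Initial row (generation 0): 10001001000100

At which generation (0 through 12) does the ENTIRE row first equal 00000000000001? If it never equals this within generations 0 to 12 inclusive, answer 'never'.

Gen 0: 10001001000100
Gen 1 (rule 158): 11011111101110
Gen 2 (rule 18): 00000000000001
Gen 3 (rule 193): 11111111111100
Gen 4 (rule 75): 10000000000101
Gen 5 (rule 158): 11000000001101
Gen 6 (rule 18): 00100000010000
Gen 7 (rule 193): 10001111000111
Gen 8 (rule 75): 00111001011101
Gen 9 (rule 158): 01110111011001
Gen 10 (rule 18): 10000000000110
Gen 11 (rule 193): 00111111110010
Gen 12 (rule 75): 11100000010100

Answer: 2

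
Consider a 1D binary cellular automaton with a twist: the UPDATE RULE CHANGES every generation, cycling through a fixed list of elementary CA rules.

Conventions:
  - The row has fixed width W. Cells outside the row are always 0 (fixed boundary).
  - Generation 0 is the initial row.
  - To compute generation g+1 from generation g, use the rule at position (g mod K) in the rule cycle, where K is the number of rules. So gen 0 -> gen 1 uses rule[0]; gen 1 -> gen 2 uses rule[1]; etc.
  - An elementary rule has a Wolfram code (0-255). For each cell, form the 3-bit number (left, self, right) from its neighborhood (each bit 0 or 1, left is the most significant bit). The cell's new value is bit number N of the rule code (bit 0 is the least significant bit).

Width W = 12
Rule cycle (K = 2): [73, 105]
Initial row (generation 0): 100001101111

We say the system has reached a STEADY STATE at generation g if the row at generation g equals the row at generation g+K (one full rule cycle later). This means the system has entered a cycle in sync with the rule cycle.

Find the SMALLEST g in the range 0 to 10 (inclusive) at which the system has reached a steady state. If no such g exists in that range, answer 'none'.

Gen 0: 100001101111
Gen 1 (rule 73): 001101101001
Gen 2 (rule 105): 101111110000
Gen 3 (rule 73): 001000010111
Gen 4 (rule 105): 100011001101
Gen 5 (rule 73): 001011001100
Gen 6 (rule 105): 100111001101
Gen 7 (rule 73): 000101001100
Gen 8 (rule 105): 110010001101
Gen 9 (rule 73): 110000101100
Gen 10 (rule 105): 110110011101
Gen 11 (rule 73): 110110010100
Gen 12 (rule 105): 111110001001

Answer: none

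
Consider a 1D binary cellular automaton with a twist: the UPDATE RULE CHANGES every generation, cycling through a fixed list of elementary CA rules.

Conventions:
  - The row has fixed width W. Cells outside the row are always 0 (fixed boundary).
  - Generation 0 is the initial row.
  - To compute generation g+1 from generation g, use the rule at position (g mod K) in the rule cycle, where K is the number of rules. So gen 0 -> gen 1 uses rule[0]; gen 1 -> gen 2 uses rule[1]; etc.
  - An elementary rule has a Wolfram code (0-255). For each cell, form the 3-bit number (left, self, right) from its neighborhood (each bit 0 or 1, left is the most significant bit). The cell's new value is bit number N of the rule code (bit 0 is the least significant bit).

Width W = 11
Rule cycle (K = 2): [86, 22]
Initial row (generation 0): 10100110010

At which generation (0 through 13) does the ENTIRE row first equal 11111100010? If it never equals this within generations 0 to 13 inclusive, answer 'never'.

Gen 0: 10100110010
Gen 1 (rule 86): 10111011111
Gen 2 (rule 22): 10000000000
Gen 3 (rule 86): 11000000000
Gen 4 (rule 22): 00100000000
Gen 5 (rule 86): 01110000000
Gen 6 (rule 22): 10001000000
Gen 7 (rule 86): 11011100000
Gen 8 (rule 22): 00000010000
Gen 9 (rule 86): 00000111000
Gen 10 (rule 22): 00001000100
Gen 11 (rule 86): 00011101110
Gen 12 (rule 22): 00100000001
Gen 13 (rule 86): 01110000011

Answer: never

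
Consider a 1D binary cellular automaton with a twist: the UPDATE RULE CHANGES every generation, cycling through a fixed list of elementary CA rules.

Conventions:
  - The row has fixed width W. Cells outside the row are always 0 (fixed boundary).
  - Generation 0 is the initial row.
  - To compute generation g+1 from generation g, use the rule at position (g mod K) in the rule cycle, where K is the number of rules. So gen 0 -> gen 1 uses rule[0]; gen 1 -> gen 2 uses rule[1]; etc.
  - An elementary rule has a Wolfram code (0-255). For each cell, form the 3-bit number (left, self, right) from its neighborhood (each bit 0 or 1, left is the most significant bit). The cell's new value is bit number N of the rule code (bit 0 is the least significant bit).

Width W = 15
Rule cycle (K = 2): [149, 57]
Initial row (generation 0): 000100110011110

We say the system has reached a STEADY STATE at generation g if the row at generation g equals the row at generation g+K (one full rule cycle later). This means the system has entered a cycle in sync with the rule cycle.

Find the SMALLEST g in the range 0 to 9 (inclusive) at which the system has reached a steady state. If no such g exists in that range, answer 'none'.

Answer: none

Derivation:
Gen 0: 000100110011110
Gen 1 (rule 149): 110110001001101
Gen 2 (rule 57): 101101100101010
Gen 3 (rule 149): 100000010101011
Gen 4 (rule 57): 011111001010110
Gen 5 (rule 149): 001110101010001
Gen 6 (rule 57): 101001010101100
Gen 7 (rule 149): 101101010100011
Gen 8 (rule 57): 011010101011010
Gen 9 (rule 149): 000010101000011
Gen 10 (rule 57): 111001010111010
Gen 11 (rule 149): 010101010010011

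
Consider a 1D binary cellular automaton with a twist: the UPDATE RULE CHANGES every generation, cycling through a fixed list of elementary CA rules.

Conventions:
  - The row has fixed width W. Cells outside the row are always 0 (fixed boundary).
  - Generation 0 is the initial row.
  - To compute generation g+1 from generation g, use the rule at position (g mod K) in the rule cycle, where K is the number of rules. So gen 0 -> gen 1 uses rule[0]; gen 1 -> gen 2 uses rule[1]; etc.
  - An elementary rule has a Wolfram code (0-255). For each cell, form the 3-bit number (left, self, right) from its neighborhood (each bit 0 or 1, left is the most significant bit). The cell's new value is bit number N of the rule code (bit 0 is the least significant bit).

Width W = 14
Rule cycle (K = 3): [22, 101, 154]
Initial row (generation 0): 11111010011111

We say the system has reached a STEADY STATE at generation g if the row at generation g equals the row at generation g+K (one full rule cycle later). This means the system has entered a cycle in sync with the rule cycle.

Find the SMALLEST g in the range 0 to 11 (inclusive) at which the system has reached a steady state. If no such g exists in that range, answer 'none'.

Answer: none

Derivation:
Gen 0: 11111010011111
Gen 1 (rule 22): 00000011100000
Gen 2 (rule 101): 11111000101111
Gen 3 (rule 154): 11110101001110
Gen 4 (rule 22): 00000101110001
Gen 5 (rule 101): 11110110010101
Gen 6 (rule 154): 11100101100000
Gen 7 (rule 22): 00011100010000
Gen 8 (rule 101): 11000101010111
Gen 9 (rule 154): 10101000000110
Gen 10 (rule 22): 10101100001001
Gen 11 (rule 101): 11110101101001
Gen 12 (rule 154): 11100001000110
Gen 13 (rule 22): 00010011101001
Gen 14 (rule 101): 11010000111001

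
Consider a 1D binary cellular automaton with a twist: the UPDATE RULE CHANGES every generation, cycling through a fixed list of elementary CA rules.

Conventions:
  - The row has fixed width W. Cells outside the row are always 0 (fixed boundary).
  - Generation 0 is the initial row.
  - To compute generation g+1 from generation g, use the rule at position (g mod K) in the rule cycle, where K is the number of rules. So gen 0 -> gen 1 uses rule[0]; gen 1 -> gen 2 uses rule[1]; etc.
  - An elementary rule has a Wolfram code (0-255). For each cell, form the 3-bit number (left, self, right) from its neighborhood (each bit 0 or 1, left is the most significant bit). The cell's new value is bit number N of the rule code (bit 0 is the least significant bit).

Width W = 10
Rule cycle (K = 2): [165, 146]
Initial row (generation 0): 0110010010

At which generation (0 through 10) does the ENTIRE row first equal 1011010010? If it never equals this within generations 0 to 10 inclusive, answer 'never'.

Gen 0: 0110010010
Gen 1 (rule 165): 0000010010
Gen 2 (rule 146): 0000101101
Gen 3 (rule 165): 1110110011
Gen 4 (rule 146): 0100001100
Gen 5 (rule 165): 0101100001
Gen 6 (rule 146): 1000010010
Gen 7 (rule 165): 1011010010
Gen 8 (rule 146): 0000001101
Gen 9 (rule 165): 1111100011
Gen 10 (rule 146): 0111010100

Answer: 7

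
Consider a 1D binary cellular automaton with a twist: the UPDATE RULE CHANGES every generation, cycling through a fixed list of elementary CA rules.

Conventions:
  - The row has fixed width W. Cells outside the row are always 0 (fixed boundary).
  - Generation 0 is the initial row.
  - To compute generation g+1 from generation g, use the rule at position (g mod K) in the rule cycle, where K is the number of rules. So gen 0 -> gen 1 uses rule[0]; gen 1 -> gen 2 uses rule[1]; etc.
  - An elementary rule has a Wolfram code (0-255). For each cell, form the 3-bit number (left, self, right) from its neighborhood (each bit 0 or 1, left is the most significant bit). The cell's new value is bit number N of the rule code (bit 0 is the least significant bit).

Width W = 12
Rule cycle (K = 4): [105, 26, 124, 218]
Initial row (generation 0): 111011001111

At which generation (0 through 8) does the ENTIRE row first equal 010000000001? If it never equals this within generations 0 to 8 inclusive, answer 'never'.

Gen 0: 111011001111
Gen 1 (rule 105): 101111001001
Gen 2 (rule 26): 001000110110
Gen 3 (rule 124): 001100111111
Gen 4 (rule 218): 011111111111
Gen 5 (rule 105): 010000000001
Gen 6 (rule 26): 101000000010
Gen 7 (rule 124): 111100000011
Gen 8 (rule 218): 111110000111

Answer: 5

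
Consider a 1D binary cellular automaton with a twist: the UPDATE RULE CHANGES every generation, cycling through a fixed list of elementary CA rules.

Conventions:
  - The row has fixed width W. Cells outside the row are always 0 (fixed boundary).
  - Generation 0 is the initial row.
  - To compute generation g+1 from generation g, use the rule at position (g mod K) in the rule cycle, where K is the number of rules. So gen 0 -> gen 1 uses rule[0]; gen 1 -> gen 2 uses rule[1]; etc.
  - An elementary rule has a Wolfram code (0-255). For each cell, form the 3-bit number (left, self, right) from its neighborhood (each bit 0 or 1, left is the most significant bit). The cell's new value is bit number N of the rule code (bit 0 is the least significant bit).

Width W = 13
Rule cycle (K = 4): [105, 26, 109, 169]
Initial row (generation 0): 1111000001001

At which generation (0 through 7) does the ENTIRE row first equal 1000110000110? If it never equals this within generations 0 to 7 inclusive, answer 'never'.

Gen 0: 1111000001001
Gen 1 (rule 105): 1001011100000
Gen 2 (rule 26): 0110010010000
Gen 3 (rule 109): 0110010010111
Gen 4 (rule 169): 0100000001110
Gen 5 (rule 105): 0001111101010
Gen 6 (rule 26): 0011000000001
Gen 7 (rule 109): 1011011111101

Answer: never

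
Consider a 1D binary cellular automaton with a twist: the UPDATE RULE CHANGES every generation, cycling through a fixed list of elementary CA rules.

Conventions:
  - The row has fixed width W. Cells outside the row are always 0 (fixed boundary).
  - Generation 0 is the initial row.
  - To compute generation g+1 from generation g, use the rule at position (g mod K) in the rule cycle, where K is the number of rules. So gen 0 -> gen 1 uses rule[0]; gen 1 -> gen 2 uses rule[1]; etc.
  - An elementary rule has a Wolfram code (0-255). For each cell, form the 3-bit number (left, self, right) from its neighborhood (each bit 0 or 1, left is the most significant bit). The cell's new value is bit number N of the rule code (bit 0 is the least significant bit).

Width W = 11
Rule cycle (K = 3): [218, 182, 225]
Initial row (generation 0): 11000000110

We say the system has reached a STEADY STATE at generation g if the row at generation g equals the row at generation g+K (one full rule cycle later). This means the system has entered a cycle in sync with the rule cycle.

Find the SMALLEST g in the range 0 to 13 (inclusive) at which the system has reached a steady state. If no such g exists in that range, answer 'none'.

Gen 0: 11000000110
Gen 1 (rule 218): 11100001111
Gen 2 (rule 182): 01010010110
Gen 3 (rule 225): 00100001010
Gen 4 (rule 218): 01010010001
Gen 5 (rule 182): 11111111011
Gen 6 (rule 225): 01111111101
Gen 7 (rule 218): 11111111100
Gen 8 (rule 182): 01111111010
Gen 9 (rule 225): 00111111100
Gen 10 (rule 218): 01111111110
Gen 11 (rule 182): 10111111101
Gen 12 (rule 225): 01011111110
Gen 13 (rule 218): 10011111111
Gen 14 (rule 182): 11101111110
Gen 15 (rule 225): 01110111110
Gen 16 (rule 218): 11110111111

Answer: none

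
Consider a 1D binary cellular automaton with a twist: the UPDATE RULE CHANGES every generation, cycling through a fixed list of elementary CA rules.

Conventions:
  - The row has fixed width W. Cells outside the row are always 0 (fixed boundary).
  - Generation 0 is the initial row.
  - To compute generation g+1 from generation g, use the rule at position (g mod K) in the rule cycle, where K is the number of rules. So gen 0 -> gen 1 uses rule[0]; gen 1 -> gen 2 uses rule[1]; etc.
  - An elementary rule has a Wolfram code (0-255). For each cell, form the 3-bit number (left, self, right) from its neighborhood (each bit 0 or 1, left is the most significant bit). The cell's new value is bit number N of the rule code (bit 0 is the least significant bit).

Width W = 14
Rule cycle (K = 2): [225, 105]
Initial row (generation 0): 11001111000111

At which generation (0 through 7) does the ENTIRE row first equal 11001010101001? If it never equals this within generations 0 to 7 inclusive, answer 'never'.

Gen 0: 11001111000111
Gen 1 (rule 225): 01000111010011
Gen 2 (rule 105): 00010101100011
Gen 3 (rule 225): 11001010101001
Gen 4 (rule 105): 11000101010000
Gen 5 (rule 225): 01010010100111
Gen 6 (rule 105): 00100001000101
Gen 7 (rule 225): 10001100010010

Answer: 3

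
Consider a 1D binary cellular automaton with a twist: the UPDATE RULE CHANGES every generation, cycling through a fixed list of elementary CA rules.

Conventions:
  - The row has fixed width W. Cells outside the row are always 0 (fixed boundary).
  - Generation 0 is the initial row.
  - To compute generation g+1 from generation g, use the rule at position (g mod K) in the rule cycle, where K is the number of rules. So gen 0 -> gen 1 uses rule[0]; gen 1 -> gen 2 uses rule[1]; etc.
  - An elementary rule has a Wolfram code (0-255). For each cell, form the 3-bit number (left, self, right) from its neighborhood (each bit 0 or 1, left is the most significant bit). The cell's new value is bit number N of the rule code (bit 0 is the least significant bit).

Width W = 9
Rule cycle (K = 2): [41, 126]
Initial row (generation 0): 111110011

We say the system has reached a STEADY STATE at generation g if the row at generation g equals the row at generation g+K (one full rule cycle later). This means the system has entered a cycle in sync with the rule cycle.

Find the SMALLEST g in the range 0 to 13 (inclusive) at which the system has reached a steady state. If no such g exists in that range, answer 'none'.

Answer: none

Derivation:
Gen 0: 111110011
Gen 1 (rule 41): 100000010
Gen 2 (rule 126): 110000111
Gen 3 (rule 41): 100110100
Gen 4 (rule 126): 111111110
Gen 5 (rule 41): 100000000
Gen 6 (rule 126): 110000000
Gen 7 (rule 41): 100111111
Gen 8 (rule 126): 111100001
Gen 9 (rule 41): 100001100
Gen 10 (rule 126): 110011110
Gen 11 (rule 41): 100010000
Gen 12 (rule 126): 110111000
Gen 13 (rule 41): 101100011
Gen 14 (rule 126): 111110111
Gen 15 (rule 41): 100001100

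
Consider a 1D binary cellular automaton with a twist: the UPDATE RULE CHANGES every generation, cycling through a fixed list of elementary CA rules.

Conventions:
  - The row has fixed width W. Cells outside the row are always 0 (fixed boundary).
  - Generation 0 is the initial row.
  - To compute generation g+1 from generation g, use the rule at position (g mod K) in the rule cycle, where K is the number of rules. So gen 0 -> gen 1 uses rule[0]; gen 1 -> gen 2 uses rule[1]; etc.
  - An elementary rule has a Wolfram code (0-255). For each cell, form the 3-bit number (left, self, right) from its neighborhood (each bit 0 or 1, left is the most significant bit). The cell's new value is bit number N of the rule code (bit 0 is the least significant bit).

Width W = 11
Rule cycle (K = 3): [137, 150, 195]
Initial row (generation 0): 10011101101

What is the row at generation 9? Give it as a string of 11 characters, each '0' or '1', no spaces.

Gen 0: 10011101101
Gen 1 (rule 137): 00011001000
Gen 2 (rule 150): 00100111100
Gen 3 (rule 195): 11001011101
Gen 4 (rule 137): 10000011000
Gen 5 (rule 150): 11000100100
Gen 6 (rule 195): 01011001001
Gen 7 (rule 137): 00010000000
Gen 8 (rule 150): 00111000000
Gen 9 (rule 195): 11011011111

Answer: 11011011111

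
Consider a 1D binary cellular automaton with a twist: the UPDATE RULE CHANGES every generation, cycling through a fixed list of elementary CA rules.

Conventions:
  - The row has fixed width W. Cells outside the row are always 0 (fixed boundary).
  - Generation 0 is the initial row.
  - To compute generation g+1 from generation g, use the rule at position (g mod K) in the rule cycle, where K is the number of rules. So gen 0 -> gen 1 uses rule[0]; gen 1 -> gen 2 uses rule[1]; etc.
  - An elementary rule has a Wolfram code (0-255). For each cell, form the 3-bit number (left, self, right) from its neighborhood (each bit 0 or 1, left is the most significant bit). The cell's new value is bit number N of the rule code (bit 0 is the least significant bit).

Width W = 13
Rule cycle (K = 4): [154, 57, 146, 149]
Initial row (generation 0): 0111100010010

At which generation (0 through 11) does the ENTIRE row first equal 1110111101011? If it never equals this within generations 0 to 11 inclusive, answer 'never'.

Answer: 8

Derivation:
Gen 0: 0111100010010
Gen 1 (rule 154): 1111010101101
Gen 2 (rule 57): 1000101011010
Gen 3 (rule 146): 0101000000001
Gen 4 (rule 149): 0101111111101
Gen 5 (rule 154): 1001111111000
Gen 6 (rule 57): 0101000000111
Gen 7 (rule 146): 1000100001010
Gen 8 (rule 149): 1110111101011
Gen 9 (rule 154): 1100111000010
Gen 10 (rule 57): 1010100111001
Gen 11 (rule 146): 0000011010110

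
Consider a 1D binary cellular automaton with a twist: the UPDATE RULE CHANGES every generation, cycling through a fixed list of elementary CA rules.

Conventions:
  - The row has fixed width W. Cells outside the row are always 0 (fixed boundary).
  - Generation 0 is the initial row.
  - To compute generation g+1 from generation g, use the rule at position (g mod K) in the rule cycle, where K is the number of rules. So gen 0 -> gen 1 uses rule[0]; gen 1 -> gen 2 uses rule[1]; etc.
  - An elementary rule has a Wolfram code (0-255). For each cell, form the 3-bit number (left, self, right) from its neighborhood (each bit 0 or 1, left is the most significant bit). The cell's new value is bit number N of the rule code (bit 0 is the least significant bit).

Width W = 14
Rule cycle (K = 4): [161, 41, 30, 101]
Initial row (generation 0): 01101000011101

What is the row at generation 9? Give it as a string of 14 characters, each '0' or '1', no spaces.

Answer: 00011100001000

Derivation:
Gen 0: 01101000011101
Gen 1 (rule 161): 00010011001010
Gen 2 (rule 41): 11000010000100
Gen 3 (rule 30): 10100111001110
Gen 4 (rule 101): 11100001000010
Gen 5 (rule 161): 01001100011000
Gen 6 (rule 41): 00001001010011
Gen 7 (rule 30): 00011111011110
Gen 8 (rule 101): 11000001100010
Gen 9 (rule 161): 00011100001000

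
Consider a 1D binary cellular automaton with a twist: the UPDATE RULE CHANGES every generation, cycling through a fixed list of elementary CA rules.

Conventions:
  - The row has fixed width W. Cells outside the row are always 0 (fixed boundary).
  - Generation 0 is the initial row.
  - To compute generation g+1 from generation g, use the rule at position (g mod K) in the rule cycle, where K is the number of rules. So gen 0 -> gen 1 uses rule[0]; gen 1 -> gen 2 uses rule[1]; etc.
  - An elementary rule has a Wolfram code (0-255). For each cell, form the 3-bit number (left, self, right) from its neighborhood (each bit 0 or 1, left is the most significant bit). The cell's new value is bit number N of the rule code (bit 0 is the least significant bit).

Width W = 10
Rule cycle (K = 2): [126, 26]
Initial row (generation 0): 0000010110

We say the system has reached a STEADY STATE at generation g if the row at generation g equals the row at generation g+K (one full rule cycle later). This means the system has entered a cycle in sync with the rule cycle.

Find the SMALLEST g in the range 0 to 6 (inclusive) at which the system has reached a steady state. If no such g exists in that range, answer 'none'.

Answer: none

Derivation:
Gen 0: 0000010110
Gen 1 (rule 126): 0000111111
Gen 2 (rule 26): 0001100000
Gen 3 (rule 126): 0011110000
Gen 4 (rule 26): 0110001000
Gen 5 (rule 126): 1111011100
Gen 6 (rule 26): 1000010010
Gen 7 (rule 126): 1100111111
Gen 8 (rule 26): 1011100000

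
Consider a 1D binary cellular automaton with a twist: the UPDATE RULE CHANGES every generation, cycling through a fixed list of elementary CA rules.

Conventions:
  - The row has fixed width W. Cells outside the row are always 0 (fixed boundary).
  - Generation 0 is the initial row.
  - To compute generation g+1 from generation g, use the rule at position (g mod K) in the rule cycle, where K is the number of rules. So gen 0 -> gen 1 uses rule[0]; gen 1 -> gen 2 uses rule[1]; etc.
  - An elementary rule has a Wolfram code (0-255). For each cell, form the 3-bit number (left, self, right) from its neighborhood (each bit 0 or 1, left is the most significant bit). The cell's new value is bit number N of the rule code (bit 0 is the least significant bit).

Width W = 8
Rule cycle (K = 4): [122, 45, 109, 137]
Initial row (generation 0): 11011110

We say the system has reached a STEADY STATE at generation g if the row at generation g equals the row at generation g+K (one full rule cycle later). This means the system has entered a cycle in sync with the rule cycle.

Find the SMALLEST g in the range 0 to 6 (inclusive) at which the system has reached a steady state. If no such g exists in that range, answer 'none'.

Gen 0: 11011110
Gen 1 (rule 122): 11110011
Gen 2 (rule 45): 10000010
Gen 3 (rule 109): 10111010
Gen 4 (rule 137): 00110000
Gen 5 (rule 122): 01111000
Gen 6 (rule 45): 01000011
Gen 7 (rule 109): 01011011
Gen 8 (rule 137): 00010010
Gen 9 (rule 122): 00101101
Gen 10 (rule 45): 10111011

Answer: none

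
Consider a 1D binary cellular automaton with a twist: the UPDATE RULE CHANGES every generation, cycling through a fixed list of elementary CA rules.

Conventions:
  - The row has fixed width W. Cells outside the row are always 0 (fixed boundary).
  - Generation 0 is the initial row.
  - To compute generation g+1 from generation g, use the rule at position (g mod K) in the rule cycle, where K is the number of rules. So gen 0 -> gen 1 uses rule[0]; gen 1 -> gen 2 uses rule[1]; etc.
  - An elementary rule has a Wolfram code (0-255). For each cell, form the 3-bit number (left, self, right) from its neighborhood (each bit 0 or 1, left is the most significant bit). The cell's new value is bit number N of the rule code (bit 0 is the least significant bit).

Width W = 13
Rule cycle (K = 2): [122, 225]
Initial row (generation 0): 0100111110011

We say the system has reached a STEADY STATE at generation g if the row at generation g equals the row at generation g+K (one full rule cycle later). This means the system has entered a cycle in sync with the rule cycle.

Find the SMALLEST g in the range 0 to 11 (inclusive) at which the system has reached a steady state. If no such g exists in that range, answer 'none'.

Gen 0: 0100111110011
Gen 1 (rule 122): 1011100011111
Gen 2 (rule 225): 0101101001111
Gen 3 (rule 122): 1011110111001
Gen 4 (rule 225): 0101111011000
Gen 5 (rule 122): 1011001111100
Gen 6 (rule 225): 0101000111101
Gen 7 (rule 122): 1010101100110
Gen 8 (rule 225): 0101010100010
Gen 9 (rule 122): 1010101010101
Gen 10 (rule 225): 0101010101010
Gen 11 (rule 122): 1010101010101
Gen 12 (rule 225): 0101010101010
Gen 13 (rule 122): 1010101010101

Answer: 9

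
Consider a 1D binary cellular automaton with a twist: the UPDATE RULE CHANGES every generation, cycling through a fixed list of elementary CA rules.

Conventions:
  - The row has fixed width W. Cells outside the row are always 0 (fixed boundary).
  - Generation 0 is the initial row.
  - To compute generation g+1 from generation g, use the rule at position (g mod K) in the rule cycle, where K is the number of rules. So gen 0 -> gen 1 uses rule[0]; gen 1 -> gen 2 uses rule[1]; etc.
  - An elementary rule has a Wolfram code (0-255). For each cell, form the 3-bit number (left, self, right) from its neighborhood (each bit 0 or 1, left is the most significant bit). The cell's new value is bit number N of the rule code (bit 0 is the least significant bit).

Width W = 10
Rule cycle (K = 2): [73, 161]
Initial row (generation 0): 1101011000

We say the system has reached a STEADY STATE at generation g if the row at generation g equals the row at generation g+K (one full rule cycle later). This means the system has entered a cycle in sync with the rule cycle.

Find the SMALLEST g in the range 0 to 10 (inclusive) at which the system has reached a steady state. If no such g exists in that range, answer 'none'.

Answer: 2

Derivation:
Gen 0: 1101011000
Gen 1 (rule 73): 1100011011
Gen 2 (rule 161): 0001000100
Gen 3 (rule 73): 1100010001
Gen 4 (rule 161): 0001000100
Gen 5 (rule 73): 1100010001
Gen 6 (rule 161): 0001000100
Gen 7 (rule 73): 1100010001
Gen 8 (rule 161): 0001000100
Gen 9 (rule 73): 1100010001
Gen 10 (rule 161): 0001000100
Gen 11 (rule 73): 1100010001
Gen 12 (rule 161): 0001000100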